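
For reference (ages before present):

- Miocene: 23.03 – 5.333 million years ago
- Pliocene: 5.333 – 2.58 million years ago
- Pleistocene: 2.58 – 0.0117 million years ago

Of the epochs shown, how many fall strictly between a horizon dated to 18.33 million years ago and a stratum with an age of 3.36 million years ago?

The older date is 18.33 Ma and the younger is 3.36 Ma.
No epoch both begins after 18.33 Ma and ends before 3.36 Ma, so the count is 0.

0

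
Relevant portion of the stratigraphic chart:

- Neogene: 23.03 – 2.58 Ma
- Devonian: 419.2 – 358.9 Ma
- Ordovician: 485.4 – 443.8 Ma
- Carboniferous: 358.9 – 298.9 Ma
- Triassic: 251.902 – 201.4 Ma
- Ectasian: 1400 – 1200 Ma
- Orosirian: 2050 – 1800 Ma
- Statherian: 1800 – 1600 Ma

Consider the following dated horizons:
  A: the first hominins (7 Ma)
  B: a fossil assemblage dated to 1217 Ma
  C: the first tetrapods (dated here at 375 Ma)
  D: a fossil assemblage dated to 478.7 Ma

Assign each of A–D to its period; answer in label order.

A: 7 Ma lies in 23.03–2.58 Ma, so Neogene.
B: 1217 Ma lies in 1400–1200 Ma, so Ectasian.
C: 375 Ma lies in 419.2–358.9 Ma, so Devonian.
D: 478.7 Ma lies in 485.4–443.8 Ma, so Ordovician.

A — Neogene; B — Ectasian; C — Devonian; D — Ordovician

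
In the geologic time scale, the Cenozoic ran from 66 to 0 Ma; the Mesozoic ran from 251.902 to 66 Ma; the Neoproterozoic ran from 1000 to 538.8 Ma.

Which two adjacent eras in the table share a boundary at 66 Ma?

Mesozoic and Cenozoic

The Mesozoic ends at 66 Ma and the Cenozoic begins at 66 Ma, so they share that boundary.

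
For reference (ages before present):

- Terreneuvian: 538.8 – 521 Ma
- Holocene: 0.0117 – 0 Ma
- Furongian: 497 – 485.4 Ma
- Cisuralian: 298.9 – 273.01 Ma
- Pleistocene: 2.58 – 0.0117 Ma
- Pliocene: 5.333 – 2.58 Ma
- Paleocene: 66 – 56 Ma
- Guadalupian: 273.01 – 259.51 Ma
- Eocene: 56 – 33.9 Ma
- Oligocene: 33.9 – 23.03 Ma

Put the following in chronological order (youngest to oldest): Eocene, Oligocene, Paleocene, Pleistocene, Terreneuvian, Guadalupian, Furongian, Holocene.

The oldest of these is Terreneuvian (starts 538.8 Ma) and the youngest is Holocene (ends 0 Ma).
In between, by decreasing start age: Furongian (497), Guadalupian (273.01), Paleocene (66), Eocene (56), Oligocene (33.9), Pleistocene (2.58).
Listing youngest first means reversing that sequence.

Holocene → Pleistocene → Oligocene → Eocene → Paleocene → Guadalupian → Furongian → Terreneuvian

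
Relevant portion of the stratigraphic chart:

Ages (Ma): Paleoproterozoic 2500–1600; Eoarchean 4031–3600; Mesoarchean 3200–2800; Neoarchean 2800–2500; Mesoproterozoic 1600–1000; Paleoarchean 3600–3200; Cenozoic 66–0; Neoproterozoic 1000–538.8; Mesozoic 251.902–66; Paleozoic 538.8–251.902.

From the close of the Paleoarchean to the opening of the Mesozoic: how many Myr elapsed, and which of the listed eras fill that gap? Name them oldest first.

The Paleoarchean closes at 3200 Ma and the Mesozoic opens at 251.902 Ma, so the interval is 3200 − 251.902 = 2948.098 Myr.
An era fits inside if it starts at or after 3200 Ma and ends at or before 251.902 Ma; oldest first that gives Mesoarchean, Neoarchean, Paleoproterozoic, Mesoproterozoic, Neoproterozoic, Paleozoic.

2948.098 million years; Mesoarchean, Neoarchean, Paleoproterozoic, Mesoproterozoic, Neoproterozoic, Paleozoic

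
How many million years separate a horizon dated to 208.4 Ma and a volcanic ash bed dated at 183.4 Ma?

25 million years

208.4 − 183.4 = 25 million years.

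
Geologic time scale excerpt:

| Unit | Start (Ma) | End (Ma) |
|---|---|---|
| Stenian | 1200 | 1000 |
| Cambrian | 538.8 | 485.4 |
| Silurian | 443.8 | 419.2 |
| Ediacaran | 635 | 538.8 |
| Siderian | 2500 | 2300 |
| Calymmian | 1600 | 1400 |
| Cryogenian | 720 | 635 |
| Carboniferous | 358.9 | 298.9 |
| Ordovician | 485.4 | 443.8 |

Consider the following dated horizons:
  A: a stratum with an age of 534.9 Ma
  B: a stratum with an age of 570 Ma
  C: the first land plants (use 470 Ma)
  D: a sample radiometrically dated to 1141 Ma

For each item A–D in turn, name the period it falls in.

A — Cambrian; B — Ediacaran; C — Ordovician; D — Stenian

Match each age against the start–end ranges in the excerpt: A = 534.9 Ma → Cambrian (538.8–485.4); B = 570 Ma → Ediacaran (635–538.8); C = 470 Ma → Ordovician (485.4–443.8); D = 1141 Ma → Stenian (1200–1000).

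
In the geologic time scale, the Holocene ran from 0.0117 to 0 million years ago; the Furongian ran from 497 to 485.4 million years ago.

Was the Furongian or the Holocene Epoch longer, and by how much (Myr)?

Furongian: 497 − 485.4 = 11.6 Myr.
Holocene: 0.0117 − 0 = 0.0117 Myr.
Difference: 11.6 − 0.0117 = 11.5883 Myr, so the Furongian was longer.

Furongian, by 11.5883 million years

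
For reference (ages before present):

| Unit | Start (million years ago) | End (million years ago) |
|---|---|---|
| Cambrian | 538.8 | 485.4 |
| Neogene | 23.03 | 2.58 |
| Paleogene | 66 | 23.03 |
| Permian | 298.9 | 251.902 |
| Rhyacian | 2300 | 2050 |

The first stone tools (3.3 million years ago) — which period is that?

Neogene

3.3 Ma lies between 23.03 and 2.58 Ma, so it falls in the Neogene.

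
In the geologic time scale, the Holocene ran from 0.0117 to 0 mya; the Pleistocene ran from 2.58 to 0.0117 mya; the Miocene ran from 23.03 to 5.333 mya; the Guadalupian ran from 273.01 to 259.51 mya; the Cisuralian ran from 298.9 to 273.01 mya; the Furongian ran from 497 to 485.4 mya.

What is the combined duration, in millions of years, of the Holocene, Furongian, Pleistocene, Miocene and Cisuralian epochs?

Each duration: Holocene = 0.0117; Furongian = 11.6; Pleistocene = 2.5683; Miocene = 17.697; Cisuralian = 25.89.
Sum: 0.0117 + 11.6 + 2.5683 + 17.697 + 25.89 = 57.767 Myr.

57.767 million years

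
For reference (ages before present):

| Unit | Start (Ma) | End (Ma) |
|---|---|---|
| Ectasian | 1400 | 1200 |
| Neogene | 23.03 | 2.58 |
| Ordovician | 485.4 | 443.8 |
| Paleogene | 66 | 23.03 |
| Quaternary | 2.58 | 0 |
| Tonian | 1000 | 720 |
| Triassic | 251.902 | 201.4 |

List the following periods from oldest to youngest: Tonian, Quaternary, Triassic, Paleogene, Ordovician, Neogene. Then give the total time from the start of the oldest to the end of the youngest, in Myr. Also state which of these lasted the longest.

Tonian, Ordovician, Triassic, Paleogene, Neogene, Quaternary; total span 1000 Myr; longest is Tonian

From the excerpt: Tonian 1000–720; Quaternary 2.58–0; Triassic 251.902–201.4; Paleogene 66–23.03; Ordovician 485.4–443.8; Neogene 23.03–2.58 (Ma).
Larger Ma is earlier, so the oldest is Tonian and the youngest is Quaternary; oldest to youngest: Tonian, Ordovician, Triassic, Paleogene, Neogene, Quaternary.
Oldest start 1000 minus youngest end 0 gives 1000 Myr overall.
Individual lengths (start − end): Neogene 20.45; Quaternary 2.58; Tonian 280; Ordovician 41.6; Triassic 50.502; Paleogene 42.97. The largest is Tonian at 280 Myr.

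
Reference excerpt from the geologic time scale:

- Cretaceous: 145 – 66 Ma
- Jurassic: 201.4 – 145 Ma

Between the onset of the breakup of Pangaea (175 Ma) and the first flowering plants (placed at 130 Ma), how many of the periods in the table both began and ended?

The older date is 175 Ma and the younger is 130 Ma.
No period both begins after 175 Ma and ends before 130 Ma, so the count is 0.

0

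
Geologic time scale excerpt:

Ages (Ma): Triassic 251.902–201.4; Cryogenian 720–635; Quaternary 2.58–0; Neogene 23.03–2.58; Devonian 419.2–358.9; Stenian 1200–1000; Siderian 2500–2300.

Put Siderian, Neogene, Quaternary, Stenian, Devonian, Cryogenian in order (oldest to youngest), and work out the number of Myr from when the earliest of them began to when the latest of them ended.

Siderian, Stenian, Cryogenian, Devonian, Neogene, Quaternary; total span 2500 Myr

From the excerpt: Siderian 2500–2300; Neogene 23.03–2.58; Quaternary 2.58–0; Stenian 1200–1000; Devonian 419.2–358.9; Cryogenian 720–635 (Ma).
Larger Ma is earlier, so the oldest is Siderian and the youngest is Quaternary; oldest to youngest: Siderian, Stenian, Cryogenian, Devonian, Neogene, Quaternary.
Oldest start 2500 minus youngest end 0 gives 2500 Myr overall.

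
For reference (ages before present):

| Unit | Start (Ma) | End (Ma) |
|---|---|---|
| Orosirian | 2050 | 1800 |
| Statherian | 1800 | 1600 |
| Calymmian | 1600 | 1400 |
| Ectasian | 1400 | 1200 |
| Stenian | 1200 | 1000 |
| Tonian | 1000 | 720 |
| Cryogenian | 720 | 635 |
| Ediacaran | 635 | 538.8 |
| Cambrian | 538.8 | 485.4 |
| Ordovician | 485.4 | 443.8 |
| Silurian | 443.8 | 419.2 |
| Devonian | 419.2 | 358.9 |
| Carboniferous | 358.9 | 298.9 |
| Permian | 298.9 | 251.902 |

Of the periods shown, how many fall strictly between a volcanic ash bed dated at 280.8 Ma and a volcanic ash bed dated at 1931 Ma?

12

1931 Ma sits inside the Orosirian (2050–1800) and 280.8 Ma inside the Permian (298.9–251.902); neither of those is wholly between the two dates.
The listed periods lying completely between them are Statherian, Calymmian, Ectasian, Stenian, Tonian, Cryogenian, Ediacaran, Cambrian, Ordovician, Silurian, Devonian, Carboniferous — 12 in all.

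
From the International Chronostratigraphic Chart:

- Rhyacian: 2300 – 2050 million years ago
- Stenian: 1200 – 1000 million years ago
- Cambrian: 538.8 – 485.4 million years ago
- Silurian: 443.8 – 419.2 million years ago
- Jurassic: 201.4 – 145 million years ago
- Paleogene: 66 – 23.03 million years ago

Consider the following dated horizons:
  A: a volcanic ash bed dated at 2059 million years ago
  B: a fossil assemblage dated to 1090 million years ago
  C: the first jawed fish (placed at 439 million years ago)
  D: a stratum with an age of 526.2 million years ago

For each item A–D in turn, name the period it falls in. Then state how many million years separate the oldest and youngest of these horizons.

Match each age against the start–end ranges in the excerpt: A = 2059 Ma → Rhyacian (2300–2050); B = 1090 Ma → Stenian (1200–1000); C = 439 Ma → Silurian (443.8–419.2); D = 526.2 Ma → Cambrian (538.8–485.4).
The largest age is 2059 Ma and the smallest is 439 Ma; their difference is 1620 Myr.

A — Rhyacian; B — Stenian; C — Silurian; D — Cambrian; span 1620 million years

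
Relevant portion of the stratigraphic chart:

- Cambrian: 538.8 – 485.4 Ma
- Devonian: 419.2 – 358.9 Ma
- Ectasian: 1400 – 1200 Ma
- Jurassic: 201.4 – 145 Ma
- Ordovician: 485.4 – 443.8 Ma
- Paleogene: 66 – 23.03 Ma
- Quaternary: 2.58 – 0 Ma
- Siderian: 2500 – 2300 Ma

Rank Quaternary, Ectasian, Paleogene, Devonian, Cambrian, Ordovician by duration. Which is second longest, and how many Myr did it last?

Start − end for each: Quaternary 2.58 − 0 = 2.58; Ectasian 1400 − 1200 = 200; Paleogene 66 − 23.03 = 42.97; Devonian 419.2 − 358.9 = 60.3; Cambrian 538.8 − 485.4 = 53.4; Ordovician 485.4 − 443.8 = 41.6.
Ranking these from longest: Ectasian > Devonian > Cambrian > Paleogene > Ordovician > Quaternary.
Position 2 in that ranking is Devonian, which lasted 60.3 Myr.

Devonian, 60.3 million years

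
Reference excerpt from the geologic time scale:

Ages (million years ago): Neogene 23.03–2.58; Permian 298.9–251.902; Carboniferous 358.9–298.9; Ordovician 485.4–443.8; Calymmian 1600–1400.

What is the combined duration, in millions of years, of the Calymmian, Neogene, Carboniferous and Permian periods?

327.448 million years

Duration is start − end for each: (1600 − 1400) + (23.03 − 2.58) + (358.9 − 298.9) + (298.9 − 251.902).
That is 200 + 20.45 + 60 + 46.998, which totals 327.448 million years.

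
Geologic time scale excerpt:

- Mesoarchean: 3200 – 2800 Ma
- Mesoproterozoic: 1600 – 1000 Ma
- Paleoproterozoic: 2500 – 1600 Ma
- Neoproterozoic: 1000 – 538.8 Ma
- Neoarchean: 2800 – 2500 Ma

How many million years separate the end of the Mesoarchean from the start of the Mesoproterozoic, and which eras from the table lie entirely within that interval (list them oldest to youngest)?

The Mesoarchean closes at 2800 Ma and the Mesoproterozoic opens at 1600 Ma, so the interval is 2800 − 1600 = 1200 Myr.
An era fits inside if it starts at or after 2800 Ma and ends at or before 1600 Ma; oldest first that gives Neoarchean, Paleoproterozoic.

1200 million years; Neoarchean, Paleoproterozoic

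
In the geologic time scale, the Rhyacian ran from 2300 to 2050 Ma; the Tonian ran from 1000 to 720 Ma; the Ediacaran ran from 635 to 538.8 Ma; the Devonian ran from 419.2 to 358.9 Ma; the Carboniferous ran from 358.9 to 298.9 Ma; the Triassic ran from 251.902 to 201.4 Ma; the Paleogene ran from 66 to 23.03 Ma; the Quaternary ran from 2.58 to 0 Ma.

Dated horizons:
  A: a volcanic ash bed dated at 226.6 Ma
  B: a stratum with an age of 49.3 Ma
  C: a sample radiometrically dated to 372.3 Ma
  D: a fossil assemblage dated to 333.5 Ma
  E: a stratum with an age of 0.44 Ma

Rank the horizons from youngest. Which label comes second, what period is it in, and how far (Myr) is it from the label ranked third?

B, in the Paleogene; 177.3 million years to A

Sorted youngest-first by Ma: E (0.44), B (49.3), A (226.6), D (333.5), C (372.3).
The second youngest is B at 49.3 Ma, which lies in 66–23.03 Ma: the Paleogene.
The third youngest is A at 226.6 Ma; separation = |49.3 − 226.6| = 177.3 Myr.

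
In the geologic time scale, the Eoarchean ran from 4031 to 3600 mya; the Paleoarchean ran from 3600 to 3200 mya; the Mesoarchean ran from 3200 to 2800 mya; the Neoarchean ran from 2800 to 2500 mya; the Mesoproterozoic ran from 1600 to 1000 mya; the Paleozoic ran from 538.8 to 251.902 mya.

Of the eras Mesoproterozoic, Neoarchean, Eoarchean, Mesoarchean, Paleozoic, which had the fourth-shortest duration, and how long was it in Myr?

Eoarchean, 431 million years

Start − end for each: Mesoproterozoic 1600 − 1000 = 600; Neoarchean 2800 − 2500 = 300; Eoarchean 4031 − 3600 = 431; Mesoarchean 3200 − 2800 = 400; Paleozoic 538.8 − 251.902 = 286.898.
Ranking these from shortest: Paleozoic < Neoarchean < Mesoarchean < Eoarchean < Mesoproterozoic.
Position 4 in that ranking is Eoarchean, which lasted 431 Myr.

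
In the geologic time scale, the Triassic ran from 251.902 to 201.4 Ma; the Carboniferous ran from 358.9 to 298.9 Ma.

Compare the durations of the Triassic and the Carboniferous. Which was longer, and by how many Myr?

Triassic: 251.902 − 201.4 = 50.502 Myr.
Carboniferous: 358.9 − 298.9 = 60 Myr.
Difference: 60 − 50.502 = 9.498 Myr, so the Carboniferous was longer.

Carboniferous, by 9.498 million years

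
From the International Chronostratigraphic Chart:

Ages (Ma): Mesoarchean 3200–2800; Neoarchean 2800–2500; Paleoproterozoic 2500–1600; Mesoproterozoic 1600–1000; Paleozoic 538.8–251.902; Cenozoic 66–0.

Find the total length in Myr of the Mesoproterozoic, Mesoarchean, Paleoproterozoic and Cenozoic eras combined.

1966 million years

Duration is start − end for each: (1600 − 1000) + (3200 − 2800) + (2500 − 1600) + (66 − 0).
That is 600 + 400 + 900 + 66, which totals 1966 million years.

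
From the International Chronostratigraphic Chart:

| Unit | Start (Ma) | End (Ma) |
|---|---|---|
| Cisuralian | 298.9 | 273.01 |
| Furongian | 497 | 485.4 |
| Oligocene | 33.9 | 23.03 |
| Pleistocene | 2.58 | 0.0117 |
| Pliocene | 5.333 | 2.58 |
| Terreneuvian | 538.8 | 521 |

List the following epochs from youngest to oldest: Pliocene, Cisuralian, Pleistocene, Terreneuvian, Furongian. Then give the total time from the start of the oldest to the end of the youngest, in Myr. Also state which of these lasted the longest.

Pleistocene → Pliocene → Cisuralian → Furongian → Terreneuvian; total span 538.7883 Myr; longest is Cisuralian

From the excerpt: Pliocene 5.333–2.58; Cisuralian 298.9–273.01; Pleistocene 2.58–0.0117; Terreneuvian 538.8–521; Furongian 497–485.4 (Ma).
Larger Ma is earlier, so the oldest is Terreneuvian and the youngest is Pleistocene; youngest to oldest: Pleistocene, Pliocene, Cisuralian, Furongian, Terreneuvian.
Oldest start 538.8 minus youngest end 0.0117 gives 538.7883 Myr overall.
Individual lengths (start − end): Furongian 11.6; Pleistocene 2.5683; Terreneuvian 17.8; Cisuralian 25.89; Pliocene 2.753. The largest is Cisuralian at 25.89 Myr.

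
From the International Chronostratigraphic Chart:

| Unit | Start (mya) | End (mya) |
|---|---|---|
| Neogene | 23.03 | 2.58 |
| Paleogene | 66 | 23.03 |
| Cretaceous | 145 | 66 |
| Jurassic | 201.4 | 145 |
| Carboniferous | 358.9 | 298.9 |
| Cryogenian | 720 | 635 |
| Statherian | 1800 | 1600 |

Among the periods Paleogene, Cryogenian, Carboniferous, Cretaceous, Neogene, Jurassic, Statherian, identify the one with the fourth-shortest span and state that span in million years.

Carboniferous, 60 million years

Start − end for each: Paleogene 66 − 23.03 = 42.97; Cryogenian 720 − 635 = 85; Carboniferous 358.9 − 298.9 = 60; Cretaceous 145 − 66 = 79; Neogene 23.03 − 2.58 = 20.45; Jurassic 201.4 − 145 = 56.4; Statherian 1800 − 1600 = 200.
Ranking these from shortest: Neogene < Paleogene < Jurassic < Carboniferous < Cretaceous < Cryogenian < Statherian.
Position 4 in that ranking is Carboniferous, which lasted 60 Myr.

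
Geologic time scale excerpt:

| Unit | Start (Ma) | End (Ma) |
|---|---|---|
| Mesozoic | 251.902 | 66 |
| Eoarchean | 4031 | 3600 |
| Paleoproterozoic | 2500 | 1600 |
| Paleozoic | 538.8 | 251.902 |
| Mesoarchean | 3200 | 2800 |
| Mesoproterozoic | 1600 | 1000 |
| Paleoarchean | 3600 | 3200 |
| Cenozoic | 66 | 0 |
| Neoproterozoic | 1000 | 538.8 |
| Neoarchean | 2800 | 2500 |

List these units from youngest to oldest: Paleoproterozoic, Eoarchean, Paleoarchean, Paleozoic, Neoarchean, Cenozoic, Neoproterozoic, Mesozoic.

Read off each span (Ma): Paleoproterozoic 2500–1600; Eoarchean 4031–3600; Paleoarchean 3600–3200; Paleozoic 538.8–251.902; Neoarchean 2800–2500; Cenozoic 66–0; Neoproterozoic 1000–538.8; Mesozoic 251.902–66.
Larger Ma is older, so oldest→youngest is Eoarchean, Paleoarchean, Neoarchean, Paleoproterozoic, Neoproterozoic, Paleozoic, Mesozoic, Cenozoic; reverse it for youngest→oldest.

Cenozoic → Mesozoic → Paleozoic → Neoproterozoic → Paleoproterozoic → Neoarchean → Paleoarchean → Eoarchean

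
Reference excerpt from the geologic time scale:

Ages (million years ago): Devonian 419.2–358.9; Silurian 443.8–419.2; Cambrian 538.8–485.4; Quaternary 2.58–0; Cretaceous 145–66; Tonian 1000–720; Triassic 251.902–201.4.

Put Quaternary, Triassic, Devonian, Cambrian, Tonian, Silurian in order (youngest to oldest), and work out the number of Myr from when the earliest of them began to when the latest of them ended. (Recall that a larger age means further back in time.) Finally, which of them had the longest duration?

Start ages (Ma): Tonian 1000, Cambrian 538.8, Silurian 443.8, Devonian 419.2, Triassic 251.902, Quaternary 2.58.
Ordered youngest to oldest: Quaternary, Triassic, Devonian, Silurian, Cambrian, Tonian.
Span = 1000 − 0 = 1000 Myr.
Durations: Quaternary 2.58, Devonian 60.3, Tonian 280, Triassic 50.502, Silurian 24.6, Cambrian 53.4 → longest is Tonian (280 Myr).

Quaternary → Triassic → Devonian → Silurian → Cambrian → Tonian; total span 1000 Myr; longest is Tonian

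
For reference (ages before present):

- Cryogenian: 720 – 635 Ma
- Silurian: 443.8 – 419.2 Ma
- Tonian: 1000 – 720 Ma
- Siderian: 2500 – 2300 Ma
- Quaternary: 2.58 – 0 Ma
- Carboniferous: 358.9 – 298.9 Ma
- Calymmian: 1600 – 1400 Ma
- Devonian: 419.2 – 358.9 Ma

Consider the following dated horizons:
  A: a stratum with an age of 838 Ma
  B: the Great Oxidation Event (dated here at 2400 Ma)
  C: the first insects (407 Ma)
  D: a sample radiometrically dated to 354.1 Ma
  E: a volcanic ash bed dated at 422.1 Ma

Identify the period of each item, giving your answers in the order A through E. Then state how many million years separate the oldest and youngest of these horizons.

Match each age against the start–end ranges in the excerpt: A = 838 Ma → Tonian (1000–720); B = 2400 Ma → Siderian (2500–2300); C = 407 Ma → Devonian (419.2–358.9); D = 354.1 Ma → Carboniferous (358.9–298.9); E = 422.1 Ma → Silurian (443.8–419.2).
The largest age is 2400 Ma and the smallest is 354.1 Ma; their difference is 2045.9 Myr.

A — Tonian; B — Siderian; C — Devonian; D — Carboniferous; E — Silurian; span 2045.9 million years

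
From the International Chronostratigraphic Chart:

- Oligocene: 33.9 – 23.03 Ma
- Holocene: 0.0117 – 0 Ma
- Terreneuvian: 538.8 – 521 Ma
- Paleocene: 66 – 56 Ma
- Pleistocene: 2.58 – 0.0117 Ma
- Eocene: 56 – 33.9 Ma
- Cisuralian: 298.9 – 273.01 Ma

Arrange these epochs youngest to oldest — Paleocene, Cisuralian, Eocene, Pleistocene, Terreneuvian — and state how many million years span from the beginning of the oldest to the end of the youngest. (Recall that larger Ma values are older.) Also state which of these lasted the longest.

From the excerpt: Paleocene 66–56; Cisuralian 298.9–273.01; Eocene 56–33.9; Pleistocene 2.58–0.0117; Terreneuvian 538.8–521 (Ma).
Larger Ma is earlier, so the oldest is Terreneuvian and the youngest is Pleistocene; youngest to oldest: Pleistocene, Eocene, Paleocene, Cisuralian, Terreneuvian.
Oldest start 538.8 minus youngest end 0.0117 gives 538.7883 Myr overall.
Individual lengths (start − end): Eocene 22.1; Cisuralian 25.89; Paleocene 10; Terreneuvian 17.8; Pleistocene 2.5683. The largest is Cisuralian at 25.89 Myr.

Pleistocene, Eocene, Paleocene, Cisuralian, Terreneuvian; total span 538.7883 Myr; longest is Cisuralian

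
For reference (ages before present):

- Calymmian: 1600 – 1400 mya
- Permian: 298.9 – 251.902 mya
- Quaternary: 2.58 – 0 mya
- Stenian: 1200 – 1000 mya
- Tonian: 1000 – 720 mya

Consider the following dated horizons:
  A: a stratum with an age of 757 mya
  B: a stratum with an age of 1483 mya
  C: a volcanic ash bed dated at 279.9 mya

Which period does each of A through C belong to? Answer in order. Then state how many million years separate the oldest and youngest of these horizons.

A — Tonian; B — Calymmian; C — Permian; span 1203.1 million years

A: 757 Ma lies in 1000–720 Ma, so Tonian.
B: 1483 Ma lies in 1600–1400 Ma, so Calymmian.
C: 279.9 Ma lies in 298.9–251.902 Ma, so Permian.
Oldest = 1483 Ma, youngest = 279.9 Ma → span 1203.1 Myr.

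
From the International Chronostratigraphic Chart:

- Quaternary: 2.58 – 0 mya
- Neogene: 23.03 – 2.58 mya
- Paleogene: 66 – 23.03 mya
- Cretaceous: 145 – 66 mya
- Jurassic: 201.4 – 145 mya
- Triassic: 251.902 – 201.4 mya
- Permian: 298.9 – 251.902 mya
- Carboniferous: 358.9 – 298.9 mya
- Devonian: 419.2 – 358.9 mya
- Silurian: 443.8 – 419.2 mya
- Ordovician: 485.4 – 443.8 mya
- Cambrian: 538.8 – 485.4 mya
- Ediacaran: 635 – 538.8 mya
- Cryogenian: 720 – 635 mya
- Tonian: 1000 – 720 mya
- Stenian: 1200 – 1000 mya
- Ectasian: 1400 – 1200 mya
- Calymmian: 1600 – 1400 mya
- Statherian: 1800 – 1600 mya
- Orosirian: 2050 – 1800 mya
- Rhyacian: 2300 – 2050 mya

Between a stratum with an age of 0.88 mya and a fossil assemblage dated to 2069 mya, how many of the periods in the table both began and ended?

The older date is 2069 Ma and the younger is 0.88 Ma.
Periods with start < 2069 and end > 0.88 Ma: Orosirian (2050–1800), Statherian (1800–1600), Calymmian (1600–1400), Ectasian (1400–1200), Stenian (1200–1000), Tonian (1000–720), Cryogenian (720–635), Ediacaran (635–538.8), Cambrian (538.8–485.4), Ordovician (485.4–443.8), Silurian (443.8–419.2), Devonian (419.2–358.9), Carboniferous (358.9–298.9), Permian (298.9–251.902), Triassic (251.902–201.4), Jurassic (201.4–145), Cretaceous (145–66), Paleogene (66–23.03), Neogene (23.03–2.58).
That is 19 complete periods.

19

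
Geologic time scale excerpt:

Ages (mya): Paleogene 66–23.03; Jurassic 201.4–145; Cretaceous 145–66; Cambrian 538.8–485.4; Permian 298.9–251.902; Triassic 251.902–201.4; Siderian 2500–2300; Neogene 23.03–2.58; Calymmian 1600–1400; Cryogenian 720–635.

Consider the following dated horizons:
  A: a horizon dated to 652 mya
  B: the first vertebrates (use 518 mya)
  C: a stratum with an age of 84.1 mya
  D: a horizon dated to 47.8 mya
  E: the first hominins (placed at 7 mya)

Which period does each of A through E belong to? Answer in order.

A — Cryogenian; B — Cambrian; C — Cretaceous; D — Paleogene; E — Neogene

Match each age against the start–end ranges in the excerpt: A = 652 Ma → Cryogenian (720–635); B = 518 Ma → Cambrian (538.8–485.4); C = 84.1 Ma → Cretaceous (145–66); D = 47.8 Ma → Paleogene (66–23.03); E = 7 Ma → Neogene (23.03–2.58).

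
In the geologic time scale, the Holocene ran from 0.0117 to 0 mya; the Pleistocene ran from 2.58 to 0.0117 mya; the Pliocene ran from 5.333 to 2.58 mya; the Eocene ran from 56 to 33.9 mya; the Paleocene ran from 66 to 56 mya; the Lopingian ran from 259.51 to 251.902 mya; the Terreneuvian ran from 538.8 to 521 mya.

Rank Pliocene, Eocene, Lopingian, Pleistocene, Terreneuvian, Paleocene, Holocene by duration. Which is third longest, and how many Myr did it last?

Paleocene, 10 million years

Start − end for each: Pliocene 5.333 − 2.58 = 2.753; Eocene 56 − 33.9 = 22.1; Lopingian 259.51 − 251.902 = 7.608; Pleistocene 2.58 − 0.0117 = 2.5683; Terreneuvian 538.8 − 521 = 17.8; Paleocene 66 − 56 = 10; Holocene 0.0117 − 0 = 0.0117.
Ranking these from longest: Eocene > Terreneuvian > Paleocene > Lopingian > Pliocene > Pleistocene > Holocene.
Position 3 in that ranking is Paleocene, which lasted 10 Myr.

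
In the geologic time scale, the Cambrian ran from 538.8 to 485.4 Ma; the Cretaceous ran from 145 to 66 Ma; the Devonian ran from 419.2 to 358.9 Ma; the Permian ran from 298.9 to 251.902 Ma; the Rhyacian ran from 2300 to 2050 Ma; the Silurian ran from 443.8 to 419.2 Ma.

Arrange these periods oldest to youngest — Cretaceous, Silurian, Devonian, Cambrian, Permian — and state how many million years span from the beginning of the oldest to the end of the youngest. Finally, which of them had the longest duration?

Cambrian, Silurian, Devonian, Permian, Cretaceous; total span 472.8 Myr; longest is Cretaceous

From the excerpt: Cretaceous 145–66; Silurian 443.8–419.2; Devonian 419.2–358.9; Cambrian 538.8–485.4; Permian 298.9–251.902 (Ma).
Larger Ma is earlier, so the oldest is Cambrian and the youngest is Cretaceous; oldest to youngest: Cambrian, Silurian, Devonian, Permian, Cretaceous.
Oldest start 538.8 minus youngest end 66 gives 472.8 Myr overall.
Individual lengths (start − end): Cambrian 53.4; Silurian 24.6; Devonian 60.3; Permian 46.998; Cretaceous 79. The largest is Cretaceous at 79 Myr.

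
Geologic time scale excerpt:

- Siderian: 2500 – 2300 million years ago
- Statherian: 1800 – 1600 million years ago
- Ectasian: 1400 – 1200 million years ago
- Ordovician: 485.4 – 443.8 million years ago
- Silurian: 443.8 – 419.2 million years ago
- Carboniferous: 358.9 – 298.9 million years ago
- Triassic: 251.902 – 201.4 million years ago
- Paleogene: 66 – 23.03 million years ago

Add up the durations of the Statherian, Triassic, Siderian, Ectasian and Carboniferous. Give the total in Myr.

710.502 million years

Each duration: Statherian = 200; Triassic = 50.502; Siderian = 200; Ectasian = 200; Carboniferous = 60.
Sum: 200 + 50.502 + 200 + 200 + 60 = 710.502 Myr.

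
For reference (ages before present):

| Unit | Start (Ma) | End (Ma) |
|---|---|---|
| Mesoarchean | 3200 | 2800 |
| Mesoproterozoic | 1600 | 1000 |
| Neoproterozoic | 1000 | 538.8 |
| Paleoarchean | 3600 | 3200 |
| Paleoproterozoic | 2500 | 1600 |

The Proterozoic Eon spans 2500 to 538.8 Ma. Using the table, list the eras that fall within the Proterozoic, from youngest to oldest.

Neoproterozoic, Mesoproterozoic, Paleoproterozoic

Eras with both bounds inside 2500–538.8 Ma: Neoproterozoic (1000–538.8), Mesoproterozoic (1600–1000), Paleoproterozoic (2500–1600).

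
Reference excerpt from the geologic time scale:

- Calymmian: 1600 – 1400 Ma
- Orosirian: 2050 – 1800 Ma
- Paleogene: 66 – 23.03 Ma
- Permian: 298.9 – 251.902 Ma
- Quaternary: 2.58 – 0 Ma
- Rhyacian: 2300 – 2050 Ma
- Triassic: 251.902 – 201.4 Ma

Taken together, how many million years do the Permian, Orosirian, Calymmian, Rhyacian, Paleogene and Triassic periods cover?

Duration is start − end for each: (298.9 − 251.902) + (2050 − 1800) + (1600 − 1400) + (2300 − 2050) + (66 − 23.03) + (251.902 − 201.4).
That is 46.998 + 250 + 200 + 250 + 42.97 + 50.502, which totals 840.47 million years.

840.47 million years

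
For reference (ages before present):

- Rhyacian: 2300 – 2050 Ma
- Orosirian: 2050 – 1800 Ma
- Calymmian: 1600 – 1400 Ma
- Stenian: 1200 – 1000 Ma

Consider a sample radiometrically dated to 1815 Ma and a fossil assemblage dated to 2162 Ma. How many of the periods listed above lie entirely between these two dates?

Checking each listed span, none has both start < 2162 Ma and end > 1815 Ma — every period straddles one of the two dates or lies outside them — so the count is 0.

0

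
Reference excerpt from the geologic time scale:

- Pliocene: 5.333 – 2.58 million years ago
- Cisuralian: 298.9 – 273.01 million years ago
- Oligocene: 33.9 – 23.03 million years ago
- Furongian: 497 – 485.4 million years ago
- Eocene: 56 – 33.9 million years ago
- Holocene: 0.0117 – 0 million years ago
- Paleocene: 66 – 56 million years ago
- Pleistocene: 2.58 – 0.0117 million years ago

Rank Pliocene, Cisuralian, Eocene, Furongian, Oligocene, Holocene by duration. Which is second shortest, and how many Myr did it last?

Durations: Pliocene 2.753; Cisuralian 25.89; Eocene 22.1; Furongian 11.6; Oligocene 10.87; Holocene 0.0117 Myr.
Sorted shortest-first: Holocene (0.0117), Pliocene (2.753), Oligocene (10.87), Furongian (11.6), Eocene (22.1), Cisuralian (25.89).
The second shortest is Pliocene at 2.753 Myr.

Pliocene, 2.753 million years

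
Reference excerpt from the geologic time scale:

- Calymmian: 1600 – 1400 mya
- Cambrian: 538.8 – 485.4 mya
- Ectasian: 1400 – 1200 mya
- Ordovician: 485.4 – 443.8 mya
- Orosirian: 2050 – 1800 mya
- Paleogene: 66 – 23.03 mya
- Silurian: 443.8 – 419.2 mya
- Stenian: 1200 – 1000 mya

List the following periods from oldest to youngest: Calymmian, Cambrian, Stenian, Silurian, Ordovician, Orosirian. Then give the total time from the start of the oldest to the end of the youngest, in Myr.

Start ages (Ma): Orosirian 2050, Calymmian 1600, Stenian 1200, Cambrian 538.8, Ordovician 485.4, Silurian 443.8.
Ordered oldest to youngest: Orosirian, Calymmian, Stenian, Cambrian, Ordovician, Silurian.
Span = 2050 − 419.2 = 1630.8 Myr.

Orosirian, Calymmian, Stenian, Cambrian, Ordovician, Silurian; total span 1630.8 Myr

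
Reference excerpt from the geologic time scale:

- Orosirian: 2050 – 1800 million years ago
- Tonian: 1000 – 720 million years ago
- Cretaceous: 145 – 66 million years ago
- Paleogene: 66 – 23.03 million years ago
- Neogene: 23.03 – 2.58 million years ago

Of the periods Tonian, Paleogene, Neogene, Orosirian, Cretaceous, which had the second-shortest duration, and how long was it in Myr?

Paleogene, 42.97 million years

Durations: Tonian 280; Paleogene 42.97; Neogene 20.45; Orosirian 250; Cretaceous 79 Myr.
Sorted shortest-first: Neogene (20.45), Paleogene (42.97), Cretaceous (79), Orosirian (250), Tonian (280).
The second shortest is Paleogene at 42.97 Myr.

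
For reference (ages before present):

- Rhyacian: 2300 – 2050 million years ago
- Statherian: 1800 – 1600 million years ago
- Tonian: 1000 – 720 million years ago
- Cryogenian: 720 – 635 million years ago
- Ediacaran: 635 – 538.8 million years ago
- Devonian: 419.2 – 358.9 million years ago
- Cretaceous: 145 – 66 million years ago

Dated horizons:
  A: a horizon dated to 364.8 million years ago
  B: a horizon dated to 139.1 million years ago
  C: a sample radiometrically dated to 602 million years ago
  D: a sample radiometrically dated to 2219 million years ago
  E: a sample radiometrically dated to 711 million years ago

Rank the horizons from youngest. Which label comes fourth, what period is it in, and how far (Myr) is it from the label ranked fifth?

Smaller Ma means younger, so youngest first: B 139.1 < A 364.8 < C 602 < E 711 < D 2219.
Counting 4 along gives E (711 Ma); the excerpt puts that inside the Cryogenian, 720–635 Ma.
Next in line is D (2219 Ma), and 2219 − 711 = 1508 Myr.

E, in the Cryogenian; 1508 million years to D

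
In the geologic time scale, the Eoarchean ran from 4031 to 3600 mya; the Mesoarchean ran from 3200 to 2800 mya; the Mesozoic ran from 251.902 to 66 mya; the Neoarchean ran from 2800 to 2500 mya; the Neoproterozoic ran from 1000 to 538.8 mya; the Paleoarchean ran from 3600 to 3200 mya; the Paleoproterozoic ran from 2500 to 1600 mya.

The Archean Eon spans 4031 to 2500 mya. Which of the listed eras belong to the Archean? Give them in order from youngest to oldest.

Neoarchean, Mesoarchean, Paleoarchean, Eoarchean

Eras with both bounds inside 4031–2500 Ma: Neoarchean (2800–2500), Mesoarchean (3200–2800), Paleoarchean (3600–3200), Eoarchean (4031–3600).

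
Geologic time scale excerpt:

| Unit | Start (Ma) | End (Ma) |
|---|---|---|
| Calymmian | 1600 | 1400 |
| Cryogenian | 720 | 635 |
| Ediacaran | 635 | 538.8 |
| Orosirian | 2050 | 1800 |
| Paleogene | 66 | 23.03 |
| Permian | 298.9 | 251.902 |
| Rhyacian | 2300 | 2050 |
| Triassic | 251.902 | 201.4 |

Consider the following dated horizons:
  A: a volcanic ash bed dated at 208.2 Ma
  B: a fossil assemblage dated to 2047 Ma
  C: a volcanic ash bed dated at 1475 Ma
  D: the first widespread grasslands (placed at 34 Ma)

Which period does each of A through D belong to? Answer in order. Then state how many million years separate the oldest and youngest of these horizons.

A — Triassic; B — Orosirian; C — Calymmian; D — Paleogene; span 2013 million years

Match each age against the start–end ranges in the excerpt: A = 208.2 Ma → Triassic (251.902–201.4); B = 2047 Ma → Orosirian (2050–1800); C = 1475 Ma → Calymmian (1600–1400); D = 34 Ma → Paleogene (66–23.03).
The largest age is 2047 Ma and the smallest is 34 Ma; their difference is 2013 Myr.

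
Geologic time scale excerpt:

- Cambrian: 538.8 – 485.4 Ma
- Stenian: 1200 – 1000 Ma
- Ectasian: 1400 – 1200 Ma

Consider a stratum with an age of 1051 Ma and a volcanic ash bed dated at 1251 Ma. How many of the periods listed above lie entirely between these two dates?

0

Checking each listed span, none has both start < 1251 Ma and end > 1051 Ma — every period straddles one of the two dates or lies outside them — so the count is 0.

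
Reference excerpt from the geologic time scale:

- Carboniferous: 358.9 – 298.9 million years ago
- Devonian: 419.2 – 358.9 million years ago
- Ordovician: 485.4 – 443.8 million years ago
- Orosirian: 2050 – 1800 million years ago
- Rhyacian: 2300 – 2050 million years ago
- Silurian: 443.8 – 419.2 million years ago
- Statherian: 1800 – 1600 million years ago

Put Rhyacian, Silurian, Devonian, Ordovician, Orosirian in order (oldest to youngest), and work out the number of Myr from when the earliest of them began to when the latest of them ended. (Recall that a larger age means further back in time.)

Rhyacian, Orosirian, Ordovician, Silurian, Devonian; total span 1941.1 Myr

Start ages (Ma): Rhyacian 2300, Orosirian 2050, Ordovician 485.4, Silurian 443.8, Devonian 419.2.
Ordered oldest to youngest: Rhyacian, Orosirian, Ordovician, Silurian, Devonian.
Span = 2300 − 358.9 = 1941.1 Myr.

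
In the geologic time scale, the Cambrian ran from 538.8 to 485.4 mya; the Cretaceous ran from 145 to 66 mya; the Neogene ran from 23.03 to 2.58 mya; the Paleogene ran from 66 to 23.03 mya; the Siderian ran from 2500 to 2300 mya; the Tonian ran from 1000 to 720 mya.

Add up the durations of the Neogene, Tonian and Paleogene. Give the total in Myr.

Each duration: Neogene = 20.45; Tonian = 280; Paleogene = 42.97.
Sum: 20.45 + 280 + 42.97 = 343.42 Myr.

343.42 million years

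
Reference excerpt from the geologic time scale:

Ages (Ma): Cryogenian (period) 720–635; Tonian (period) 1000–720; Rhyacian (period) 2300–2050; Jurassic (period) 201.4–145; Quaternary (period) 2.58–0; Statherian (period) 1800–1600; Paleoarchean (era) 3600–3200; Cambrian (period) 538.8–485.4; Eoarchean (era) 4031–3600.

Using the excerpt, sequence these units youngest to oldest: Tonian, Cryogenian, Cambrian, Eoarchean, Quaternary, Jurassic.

Quaternary, then Jurassic, then Cambrian, then Cryogenian, then Tonian, then Eoarchean

The oldest of these is Eoarchean (starts 4031 Ma) and the youngest is Quaternary (ends 0 Ma).
In between, by decreasing start age: Tonian (1000), Cryogenian (720), Cambrian (538.8), Jurassic (201.4).
Listing youngest first means reversing that sequence.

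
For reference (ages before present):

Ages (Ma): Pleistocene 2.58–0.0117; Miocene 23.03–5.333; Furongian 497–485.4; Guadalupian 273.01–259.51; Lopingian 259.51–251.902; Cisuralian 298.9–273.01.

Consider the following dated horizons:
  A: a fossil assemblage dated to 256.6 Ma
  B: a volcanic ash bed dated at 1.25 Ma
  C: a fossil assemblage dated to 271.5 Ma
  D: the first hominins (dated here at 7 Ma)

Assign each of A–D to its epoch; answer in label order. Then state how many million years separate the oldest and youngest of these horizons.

A — Lopingian; B — Pleistocene; C — Guadalupian; D — Miocene; span 270.25 million years

A: 256.6 Ma lies in 259.51–251.902 Ma, so Lopingian.
B: 1.25 Ma lies in 2.58–0.0117 Ma, so Pleistocene.
C: 271.5 Ma lies in 273.01–259.51 Ma, so Guadalupian.
D: 7 Ma lies in 23.03–5.333 Ma, so Miocene.
Oldest = 271.5 Ma, youngest = 1.25 Ma → span 270.25 Myr.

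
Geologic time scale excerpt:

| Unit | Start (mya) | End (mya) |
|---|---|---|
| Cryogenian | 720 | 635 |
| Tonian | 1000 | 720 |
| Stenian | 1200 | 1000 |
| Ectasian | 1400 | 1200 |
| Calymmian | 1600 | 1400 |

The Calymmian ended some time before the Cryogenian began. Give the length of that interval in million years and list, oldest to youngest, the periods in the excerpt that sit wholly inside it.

End of Calymmian = 1400 Ma; start of Cryogenian = 720 Ma.
Gap = 1400 − 720 = 680 Myr.
Periods wholly inside 1400–720 Ma: Ectasian (1400–1200), Stenian (1200–1000), Tonian (1000–720).

680 million years; Ectasian, Stenian, Tonian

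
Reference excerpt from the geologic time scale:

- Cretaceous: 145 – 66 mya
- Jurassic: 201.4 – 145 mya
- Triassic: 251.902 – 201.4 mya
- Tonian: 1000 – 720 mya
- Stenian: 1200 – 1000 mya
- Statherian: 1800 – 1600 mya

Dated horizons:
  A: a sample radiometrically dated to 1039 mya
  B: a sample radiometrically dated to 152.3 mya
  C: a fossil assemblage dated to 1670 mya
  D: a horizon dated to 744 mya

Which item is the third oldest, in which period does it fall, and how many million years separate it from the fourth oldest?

Larger Ma means older, so oldest first: C 1670 > A 1039 > D 744 > B 152.3.
Counting 3 along gives D (744 Ma); the excerpt puts that inside the Tonian, 1000–720 Ma.
Next in line is B (152.3 Ma), and 744 − 152.3 = 591.7 Myr.

D, in the Tonian; 591.7 million years to B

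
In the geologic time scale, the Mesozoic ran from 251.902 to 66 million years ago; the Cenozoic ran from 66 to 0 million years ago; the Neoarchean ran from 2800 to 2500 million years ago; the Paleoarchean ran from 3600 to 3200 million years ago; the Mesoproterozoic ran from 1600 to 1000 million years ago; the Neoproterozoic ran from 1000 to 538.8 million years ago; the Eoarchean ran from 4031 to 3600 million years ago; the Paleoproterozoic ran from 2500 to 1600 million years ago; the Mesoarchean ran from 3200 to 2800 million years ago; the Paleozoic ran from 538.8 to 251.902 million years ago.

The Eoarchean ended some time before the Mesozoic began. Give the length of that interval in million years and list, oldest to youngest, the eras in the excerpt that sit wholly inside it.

The Eoarchean closes at 3600 Ma and the Mesozoic opens at 251.902 Ma, so the interval is 3600 − 251.902 = 3348.098 Myr.
An era fits inside if it starts at or after 3600 Ma and ends at or before 251.902 Ma; oldest first that gives Paleoarchean, Mesoarchean, Neoarchean, Paleoproterozoic, Mesoproterozoic, Neoproterozoic, Paleozoic.

3348.098 million years; Paleoarchean, Mesoarchean, Neoarchean, Paleoproterozoic, Mesoproterozoic, Neoproterozoic, Paleozoic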